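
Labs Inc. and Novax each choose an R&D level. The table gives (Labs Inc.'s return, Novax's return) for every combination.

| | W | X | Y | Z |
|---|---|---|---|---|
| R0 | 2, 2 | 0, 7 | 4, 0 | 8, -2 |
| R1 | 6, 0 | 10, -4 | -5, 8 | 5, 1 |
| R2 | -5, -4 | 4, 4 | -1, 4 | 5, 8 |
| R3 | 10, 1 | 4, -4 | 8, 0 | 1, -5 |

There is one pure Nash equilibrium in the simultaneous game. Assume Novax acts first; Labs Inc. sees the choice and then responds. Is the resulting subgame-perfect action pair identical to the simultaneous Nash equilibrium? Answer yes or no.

Labs Inc. best-responds to each possible Novax move:
- W → Labs Inc. plays R3 (best of 2, 6, -5, 10); Novax gets 1.
- X → Labs Inc. plays R1 (best of 0, 10, 4, 4); Novax gets -4.
- Y → Labs Inc. plays R3 (best of 4, -5, -1, 8); Novax gets 0.
- Z → Labs Inc. plays R0 (best of 8, 5, 5, 1); Novax gets -2.
Novax's induced payoffs are 1, -4, 0, -2, so Novax commits to W. Subgame-perfect outcome: (R3, W) with payoffs (10, 1).
For the simultaneous game, intersect best replies.
Labs Inc.'s best replies: W→R3; X→R1; Y→R3; Z→R0.
Novax's best replies: R0→X; R1→Y; R2→Z; R3→W.
Only (R3, W) has each player best-responding; Nash payoffs (10, 1).
Sequential outcome (R3, W) coincides with the Nash profile (R3, W).

yes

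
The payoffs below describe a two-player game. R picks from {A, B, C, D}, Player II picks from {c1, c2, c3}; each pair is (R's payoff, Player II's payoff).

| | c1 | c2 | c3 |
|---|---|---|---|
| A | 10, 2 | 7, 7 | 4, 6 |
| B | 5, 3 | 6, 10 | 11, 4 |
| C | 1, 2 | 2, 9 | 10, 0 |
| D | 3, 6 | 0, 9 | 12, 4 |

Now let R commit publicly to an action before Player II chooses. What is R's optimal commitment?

A

Backward induction with R moving first.
- A → Player II plays c2 (best of 2, 7, 6); R gets 7.
- B → Player II plays c2 (best of 3, 10, 4); R gets 6.
- C → Player II plays c2 (best of 2, 9, 0); R gets 2.
- D → Player II plays c2 (best of 6, 9, 4); R gets 0.
Among 7, 6, 2, 0, the best is 7 at A. Subgame-perfect outcome: (A, c2) with payoffs (7, 7).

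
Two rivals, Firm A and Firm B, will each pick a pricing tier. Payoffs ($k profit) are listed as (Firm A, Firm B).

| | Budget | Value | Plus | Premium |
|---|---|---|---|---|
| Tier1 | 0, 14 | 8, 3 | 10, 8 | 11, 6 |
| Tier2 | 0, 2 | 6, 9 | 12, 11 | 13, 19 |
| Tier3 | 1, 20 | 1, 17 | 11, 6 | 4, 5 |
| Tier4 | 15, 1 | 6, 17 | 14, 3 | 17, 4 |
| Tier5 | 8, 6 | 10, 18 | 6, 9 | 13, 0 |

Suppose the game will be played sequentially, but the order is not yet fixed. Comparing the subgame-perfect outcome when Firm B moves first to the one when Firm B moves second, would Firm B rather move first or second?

If Firm A leads: Firm B's best replies are Tier1→Budget, Tier2→Premium, Tier3→Budget, Tier4→Value, Tier5→Value; Firm A's induced payoffs 0, 13, 1, 6, 10; outcome (Tier2, Premium), payoffs (13, 19).
If Firm B leads: Firm A's best replies are Budget→Tier4, Value→Tier5, Plus→Tier4, Premium→Tier4; Firm B's induced payoffs 1, 18, 3, 4; outcome (Tier5, Value), payoffs (10, 18).
Firm B gets 18 moving first and 19 moving second, so Firm B prefers to move second.

second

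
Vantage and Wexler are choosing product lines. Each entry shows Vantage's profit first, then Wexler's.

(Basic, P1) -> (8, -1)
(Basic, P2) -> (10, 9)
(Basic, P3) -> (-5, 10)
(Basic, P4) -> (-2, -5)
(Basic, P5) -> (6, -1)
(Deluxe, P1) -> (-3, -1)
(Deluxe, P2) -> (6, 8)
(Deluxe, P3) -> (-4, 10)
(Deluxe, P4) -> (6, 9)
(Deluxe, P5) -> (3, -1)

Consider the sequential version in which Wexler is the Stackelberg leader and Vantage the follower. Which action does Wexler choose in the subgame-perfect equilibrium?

P3

Backward induction with Wexler moving first.
- P1 → Vantage plays Basic (best of 8, -3); Wexler gets -1.
- P2 → Vantage plays Basic (best of 10, 6); Wexler gets 9.
- P3 → Vantage plays Deluxe (best of -5, -4); Wexler gets 10.
- P4 → Vantage plays Deluxe (best of -2, 6); Wexler gets 9.
- P5 → Vantage plays Basic (best of 6, 3); Wexler gets -1.
Among -1, 9, 10, 9, -1, the best is 10 at P3. Subgame-perfect outcome: (Deluxe, P3) with payoffs (-4, 10).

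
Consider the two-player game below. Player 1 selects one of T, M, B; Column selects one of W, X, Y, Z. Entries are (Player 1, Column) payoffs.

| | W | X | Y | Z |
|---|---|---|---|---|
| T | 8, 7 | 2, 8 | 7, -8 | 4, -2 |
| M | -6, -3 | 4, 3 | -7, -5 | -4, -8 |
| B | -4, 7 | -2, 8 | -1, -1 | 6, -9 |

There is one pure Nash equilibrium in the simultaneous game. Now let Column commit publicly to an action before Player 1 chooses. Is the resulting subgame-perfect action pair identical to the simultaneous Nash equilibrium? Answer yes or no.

Work backward from Player 1's decision.
- W → Player 1 plays T (best of 8, -6, -4); Column gets 7.
- X → Player 1 plays M (best of 2, 4, -2); Column gets 3.
- Y → Player 1 plays T (best of 7, -7, -1); Column gets -8.
- Z → Player 1 plays B (best of 4, -4, 6); Column gets -9.
Among 7, 3, -8, -9, the best is 7 at W. Subgame-perfect outcome: (T, W) with payoffs (8, 7).
Now find the simultaneous Nash equilibrium.
Player 1's best replies: W→T; X→M; Y→T; Z→B.
Column's best replies: T→X; M→X; B→X.
The unique mutual best reply is (M, X), giving (4, 3).
Sequential outcome (T, W) differs from the Nash profile (M, X).

no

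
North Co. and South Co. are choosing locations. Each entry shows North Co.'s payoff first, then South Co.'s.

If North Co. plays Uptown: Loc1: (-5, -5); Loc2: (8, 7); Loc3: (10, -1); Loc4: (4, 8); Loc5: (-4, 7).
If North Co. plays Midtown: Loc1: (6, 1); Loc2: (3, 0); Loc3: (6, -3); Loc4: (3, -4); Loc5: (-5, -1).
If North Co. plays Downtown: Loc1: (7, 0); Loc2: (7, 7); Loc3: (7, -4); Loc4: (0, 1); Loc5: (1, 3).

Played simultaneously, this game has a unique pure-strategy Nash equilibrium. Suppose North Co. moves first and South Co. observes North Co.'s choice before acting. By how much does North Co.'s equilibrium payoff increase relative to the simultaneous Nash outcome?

South Co. best-responds to each possible North Co. move:
- Uptown: South Co. compares -5, 7, -1, 8, 7 and picks Loc4; North Co. would get 4.
- Midtown: South Co. compares 1, 0, -3, -4, -1 and picks Loc1; North Co. would get 6.
- Downtown: South Co. compares 0, 7, -4, 1, 3 and picks Loc2; North Co. would get 7.
Maximizing over 4, 6, 7, North Co. chooses Downtown. Subgame-perfect outcome: (Downtown, Loc2) with payoffs (7, 7).
For the simultaneous game, intersect best replies.
North Co.'s best replies: Loc1→Downtown; Loc2→Uptown; Loc3→Uptown; Loc4→Uptown; Loc5→Downtown.
South Co.'s best replies: Uptown→Loc4; Midtown→Loc1; Downtown→Loc2.
Only (Uptown, Loc4) has each player best-responding; Nash payoffs (4, 8).
North Co.'s commitment gain: 7 − 4 = 3.

3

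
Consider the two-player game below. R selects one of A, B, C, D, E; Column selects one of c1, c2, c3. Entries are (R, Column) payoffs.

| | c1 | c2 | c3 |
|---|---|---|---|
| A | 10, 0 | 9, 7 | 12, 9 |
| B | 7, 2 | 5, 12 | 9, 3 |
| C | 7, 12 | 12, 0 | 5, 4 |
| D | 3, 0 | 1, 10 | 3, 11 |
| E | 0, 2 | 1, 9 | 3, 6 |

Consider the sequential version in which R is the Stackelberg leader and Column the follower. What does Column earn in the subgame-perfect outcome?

Column best-responds to each possible R move:
- A → Column plays c3 (best of 0, 7, 9); R gets 12.
- B → Column plays c2 (best of 2, 12, 3); R gets 5.
- C → Column plays c1 (best of 12, 0, 4); R gets 7.
- D → Column plays c3 (best of 0, 10, 11); R gets 3.
- E → Column plays c2 (best of 2, 9, 6); R gets 1.
Maximizing over 12, 5, 7, 3, 1, R chooses A. Subgame-perfect outcome: (A, c3) with payoffs (12, 9).

9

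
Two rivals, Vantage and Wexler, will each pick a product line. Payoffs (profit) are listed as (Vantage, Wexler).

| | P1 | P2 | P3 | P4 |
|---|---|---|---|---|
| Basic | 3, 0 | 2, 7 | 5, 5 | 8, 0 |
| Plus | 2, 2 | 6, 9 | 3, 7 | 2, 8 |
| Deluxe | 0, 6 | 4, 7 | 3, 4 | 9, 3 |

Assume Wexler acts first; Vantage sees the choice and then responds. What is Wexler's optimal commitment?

Vantage best-responds to each possible Wexler move:
- P1: BR = Basic, leader payoff 0.
- P2: BR = Plus, leader payoff 9.
- P3: BR = Basic, leader payoff 5.
- P4: BR = Deluxe, leader payoff 3.
Among 0, 9, 5, 3, the best is 9 at P2. Subgame-perfect outcome: (Plus, P2) with payoffs (6, 9).

P2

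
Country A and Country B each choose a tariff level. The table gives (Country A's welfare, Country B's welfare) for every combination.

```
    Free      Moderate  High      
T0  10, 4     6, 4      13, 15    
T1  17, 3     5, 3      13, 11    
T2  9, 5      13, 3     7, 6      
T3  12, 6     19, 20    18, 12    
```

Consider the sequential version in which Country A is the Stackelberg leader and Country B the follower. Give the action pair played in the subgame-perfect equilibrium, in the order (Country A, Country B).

(T3, Moderate)

Backward induction with Country A moving first.
- T0: Country B compares 4, 4, 15 and picks High; Country A would get 13.
- T1: Country B compares 3, 3, 11 and picks High; Country A would get 13.
- T2: Country B compares 5, 3, 6 and picks High; Country A would get 7.
- T3: Country B compares 6, 20, 12 and picks Moderate; Country A would get 19.
Maximizing over 13, 13, 7, 19, Country A chooses T3. Subgame-perfect outcome: (T3, Moderate) with payoffs (19, 20).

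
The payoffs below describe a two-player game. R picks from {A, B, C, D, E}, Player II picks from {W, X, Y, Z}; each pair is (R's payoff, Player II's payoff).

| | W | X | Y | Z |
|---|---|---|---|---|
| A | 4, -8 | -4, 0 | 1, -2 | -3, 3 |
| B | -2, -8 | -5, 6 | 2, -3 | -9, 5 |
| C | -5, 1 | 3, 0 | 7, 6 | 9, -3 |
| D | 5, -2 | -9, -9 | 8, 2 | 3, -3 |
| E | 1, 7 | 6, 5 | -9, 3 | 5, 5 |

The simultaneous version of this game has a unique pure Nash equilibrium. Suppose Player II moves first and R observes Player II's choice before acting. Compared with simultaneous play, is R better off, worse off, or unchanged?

worse off

Backward induction with Player II moving first.
- W: R compares 4, -2, -5, 5, 1 and picks D; Player II would get -2.
- X: R compares -4, -5, 3, -9, 6 and picks E; Player II would get 5.
- Y: R compares 1, 2, 7, 8, -9 and picks D; Player II would get 2.
- Z: R compares -3, -9, 9, 3, 5 and picks C; Player II would get -3.
Player II's induced payoffs are -2, 5, 2, -3, so Player II commits to X. Subgame-perfect outcome: (E, X) with payoffs (6, 5).
Now find the simultaneous Nash equilibrium.
R's best replies: W→D; X→E; Y→D; Z→C.
Player II's best replies: A→Z; B→X; C→Y; D→Y; E→W.
Only (D, Y) has each player best-responding; Nash payoffs (8, 2).
R earns 6 sequentially versus 8 at the Nash outcome: worse off.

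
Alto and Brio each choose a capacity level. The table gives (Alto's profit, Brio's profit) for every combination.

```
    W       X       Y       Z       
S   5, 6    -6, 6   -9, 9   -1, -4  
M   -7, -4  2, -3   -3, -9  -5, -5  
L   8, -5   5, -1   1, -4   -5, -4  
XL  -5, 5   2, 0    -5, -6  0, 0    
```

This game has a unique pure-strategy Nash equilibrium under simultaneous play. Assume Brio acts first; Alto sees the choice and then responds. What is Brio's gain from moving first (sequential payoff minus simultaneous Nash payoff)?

1

Solve by backward induction (Brio leads).
- W → Alto plays L (best of 5, -7, 8, -5); Brio gets -5.
- X → Alto plays L (best of -6, 2, 5, 2); Brio gets -1.
- Y → Alto plays L (best of -9, -3, 1, -5); Brio gets -4.
- Z → Alto plays XL (best of -1, -5, -5, 0); Brio gets 0.
Among -5, -1, -4, 0, the best is 0 at Z. Subgame-perfect outcome: (XL, Z) with payoffs (0, 0).
Under simultaneous play:
Alto's best replies: W→L; X→L; Y→L; Z→XL.
Brio's best replies: S→Y; M→X; L→X; XL→W.
Only (L, X) has each player best-responding; Nash payoffs (5, -1).
Brio's commitment gain: 0 − -1 = 1.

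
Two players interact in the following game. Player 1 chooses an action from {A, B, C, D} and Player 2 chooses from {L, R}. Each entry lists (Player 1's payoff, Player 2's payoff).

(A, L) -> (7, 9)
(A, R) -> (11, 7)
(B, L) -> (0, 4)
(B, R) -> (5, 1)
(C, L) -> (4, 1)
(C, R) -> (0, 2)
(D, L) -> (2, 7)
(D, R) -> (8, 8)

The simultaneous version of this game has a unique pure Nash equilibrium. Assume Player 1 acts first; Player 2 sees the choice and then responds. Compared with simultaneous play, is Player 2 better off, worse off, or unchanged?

Player 2 best-responds to each possible Player 1 move:
- A → Player 2 plays L (best of 9, 7); Player 1 gets 7.
- B → Player 2 plays L (best of 4, 1); Player 1 gets 0.
- C → Player 2 plays R (best of 1, 2); Player 1 gets 0.
- D → Player 2 plays R (best of 7, 8); Player 1 gets 8.
Maximizing over 7, 0, 0, 8, Player 1 chooses D. Subgame-perfect outcome: (D, R) with payoffs (8, 8).
For the simultaneous game, intersect best replies.
Player 1's best replies: L→A; R→A.
Player 2's best replies: A→L; B→L; C→R; D→R.
The unique mutual best reply is (A, L), giving (7, 9).
Player 2 earns 8 sequentially versus 9 at the Nash outcome: worse off.

worse off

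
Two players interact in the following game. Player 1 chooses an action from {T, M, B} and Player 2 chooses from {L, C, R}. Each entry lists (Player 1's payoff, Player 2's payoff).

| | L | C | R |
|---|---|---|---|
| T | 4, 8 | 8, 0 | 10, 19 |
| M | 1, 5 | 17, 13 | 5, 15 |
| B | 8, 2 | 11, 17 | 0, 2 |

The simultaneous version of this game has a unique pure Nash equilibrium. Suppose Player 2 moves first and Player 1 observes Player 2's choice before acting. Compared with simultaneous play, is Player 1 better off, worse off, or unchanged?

unchanged

Backward induction with Player 2 moving first.
- L: Player 1 compares 4, 1, 8 and picks B; Player 2 would get 2.
- C: Player 1 compares 8, 17, 11 and picks M; Player 2 would get 13.
- R: Player 1 compares 10, 5, 0 and picks T; Player 2 would get 19.
Maximizing over 2, 13, 19, Player 2 chooses R. Subgame-perfect outcome: (T, R) with payoffs (10, 19).
Under simultaneous play:
Player 1's best replies: L→B; C→M; R→T.
Player 2's best replies: T→R; M→R; B→C.
The unique mutual best reply is (T, R), giving (10, 19).
Player 1 earns 10 sequentially versus 10 at the Nash outcome: unchanged.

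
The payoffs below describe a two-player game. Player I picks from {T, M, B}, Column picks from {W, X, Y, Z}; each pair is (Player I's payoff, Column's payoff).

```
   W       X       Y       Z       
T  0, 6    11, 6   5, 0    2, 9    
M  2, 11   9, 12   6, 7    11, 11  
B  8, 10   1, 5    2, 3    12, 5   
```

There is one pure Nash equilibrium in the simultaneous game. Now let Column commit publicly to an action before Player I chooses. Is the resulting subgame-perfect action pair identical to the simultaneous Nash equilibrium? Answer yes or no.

yes

Work backward from Player I's decision.
- W: BR = B, leader payoff 10.
- X: BR = T, leader payoff 6.
- Y: BR = M, leader payoff 7.
- Z: BR = B, leader payoff 5.
Column's induced payoffs are 10, 6, 7, 5, so Column commits to W. Subgame-perfect outcome: (B, W) with payoffs (8, 10).
Now find the simultaneous Nash equilibrium.
Player I's best replies: W→B; X→T; Y→M; Z→B.
Column's best replies: T→Z; M→X; B→W.
Only (B, W) has each player best-responding; Nash payoffs (8, 10).
Sequential outcome (B, W) coincides with the Nash profile (B, W).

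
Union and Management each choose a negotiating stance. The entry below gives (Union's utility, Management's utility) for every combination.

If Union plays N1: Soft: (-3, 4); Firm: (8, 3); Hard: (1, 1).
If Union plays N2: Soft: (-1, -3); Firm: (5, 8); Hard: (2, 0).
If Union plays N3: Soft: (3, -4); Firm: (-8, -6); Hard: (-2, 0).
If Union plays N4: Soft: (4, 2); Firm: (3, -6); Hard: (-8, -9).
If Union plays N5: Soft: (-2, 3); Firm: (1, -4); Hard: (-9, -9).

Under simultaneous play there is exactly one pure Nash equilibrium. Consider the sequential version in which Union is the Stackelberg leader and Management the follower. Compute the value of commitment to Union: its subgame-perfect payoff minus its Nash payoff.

Backward induction with Union moving first.
- N1 → Management plays Soft (best of 4, 3, 1); Union gets -3.
- N2 → Management plays Firm (best of -3, 8, 0); Union gets 5.
- N3 → Management plays Hard (best of -4, -6, 0); Union gets -2.
- N4 → Management plays Soft (best of 2, -6, -9); Union gets 4.
- N5 → Management plays Soft (best of 3, -4, -9); Union gets -2.
Union's induced payoffs are -3, 5, -2, 4, -2, so Union commits to N2. Subgame-perfect outcome: (N2, Firm) with payoffs (5, 8).
Under simultaneous play:
Union's best replies: Soft→N4; Firm→N1; Hard→N2.
Management's best replies: N1→Soft; N2→Firm; N3→Hard; N4→Soft; N5→Soft.
Only (N4, Soft) has each player best-responding; Nash payoffs (4, 2).
Union's commitment gain: 5 − 4 = 1.

1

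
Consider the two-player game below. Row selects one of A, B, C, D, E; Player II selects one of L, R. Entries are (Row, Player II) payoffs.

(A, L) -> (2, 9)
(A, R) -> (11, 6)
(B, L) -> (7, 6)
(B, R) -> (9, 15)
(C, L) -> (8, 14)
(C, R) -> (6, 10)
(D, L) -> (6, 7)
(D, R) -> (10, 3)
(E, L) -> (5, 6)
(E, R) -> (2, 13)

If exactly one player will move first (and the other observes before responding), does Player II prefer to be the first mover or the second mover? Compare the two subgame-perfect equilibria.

If Row leads: Player II's best replies are A→L, B→R, C→L, D→L, E→R; Row's induced payoffs 2, 9, 8, 6, 2; outcome (B, R), payoffs (9, 15).
If Player II leads: Row's best replies are L→C, R→A; Player II's induced payoffs 14, 6; outcome (C, L), payoffs (8, 14).
Player II gets 14 moving first and 15 moving second, so Player II prefers to move second.

second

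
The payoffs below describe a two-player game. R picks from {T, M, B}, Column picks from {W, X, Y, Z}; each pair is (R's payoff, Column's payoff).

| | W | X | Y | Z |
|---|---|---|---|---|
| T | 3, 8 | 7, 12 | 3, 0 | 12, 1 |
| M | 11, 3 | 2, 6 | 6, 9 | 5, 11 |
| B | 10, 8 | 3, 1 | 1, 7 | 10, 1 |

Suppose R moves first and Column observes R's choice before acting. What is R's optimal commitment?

B

Backward induction with R moving first.
- T → Column plays X (best of 8, 12, 0, 1); R gets 7.
- M → Column plays Z (best of 3, 6, 9, 11); R gets 5.
- B → Column plays W (best of 8, 1, 7, 1); R gets 10.
Maximizing over 7, 5, 10, R chooses B. Subgame-perfect outcome: (B, W) with payoffs (10, 8).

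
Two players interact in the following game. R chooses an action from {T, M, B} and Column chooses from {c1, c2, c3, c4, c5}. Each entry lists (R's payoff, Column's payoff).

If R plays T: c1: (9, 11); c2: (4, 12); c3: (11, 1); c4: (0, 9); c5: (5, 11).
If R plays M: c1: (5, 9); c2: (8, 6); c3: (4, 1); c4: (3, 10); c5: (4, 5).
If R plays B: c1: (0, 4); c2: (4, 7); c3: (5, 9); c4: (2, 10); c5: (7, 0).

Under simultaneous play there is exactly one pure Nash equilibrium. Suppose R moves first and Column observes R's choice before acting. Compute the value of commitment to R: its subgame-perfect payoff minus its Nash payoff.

Column best-responds to each possible R move:
- T: Column compares 11, 12, 1, 9, 11 and picks c2; R would get 4.
- M: Column compares 9, 6, 1, 10, 5 and picks c4; R would get 3.
- B: Column compares 4, 7, 9, 10, 0 and picks c4; R would get 2.
R's induced payoffs are 4, 3, 2, so R commits to T. Subgame-perfect outcome: (T, c2) with payoffs (4, 12).
Under simultaneous play:
R's best replies: c1→T; c2→M; c3→T; c4→M; c5→B.
Column's best replies: T→c2; M→c4; B→c4.
The unique mutual best reply is (M, c4), giving (3, 10).
R's commitment gain: 4 − 3 = 1.

1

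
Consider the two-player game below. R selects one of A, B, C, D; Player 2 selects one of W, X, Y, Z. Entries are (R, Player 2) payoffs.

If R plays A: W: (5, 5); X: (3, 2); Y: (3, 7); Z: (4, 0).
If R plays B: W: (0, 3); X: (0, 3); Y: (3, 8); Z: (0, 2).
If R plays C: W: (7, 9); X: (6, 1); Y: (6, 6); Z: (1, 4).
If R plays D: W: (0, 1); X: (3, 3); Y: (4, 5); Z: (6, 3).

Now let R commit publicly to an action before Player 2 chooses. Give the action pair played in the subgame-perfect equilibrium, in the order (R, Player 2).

(C, W)

Solve by backward induction (R leads).
- A: BR = Y, leader payoff 3.
- B: BR = Y, leader payoff 3.
- C: BR = W, leader payoff 7.
- D: BR = Y, leader payoff 4.
R's induced payoffs are 3, 3, 7, 4, so R commits to C. Subgame-perfect outcome: (C, W) with payoffs (7, 9).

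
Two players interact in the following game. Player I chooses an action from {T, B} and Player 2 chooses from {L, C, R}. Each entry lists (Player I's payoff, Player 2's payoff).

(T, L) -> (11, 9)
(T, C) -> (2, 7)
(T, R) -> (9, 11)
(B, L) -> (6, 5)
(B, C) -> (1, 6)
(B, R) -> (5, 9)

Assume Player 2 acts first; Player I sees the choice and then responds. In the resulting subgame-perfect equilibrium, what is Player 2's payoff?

Backward induction with Player 2 moving first.
- L → Player I plays T (best of 11, 6); Player 2 gets 9.
- C → Player I plays T (best of 2, 1); Player 2 gets 7.
- R → Player I plays T (best of 9, 5); Player 2 gets 11.
Among 9, 7, 11, the best is 11 at R. Subgame-perfect outcome: (T, R) with payoffs (9, 11).

11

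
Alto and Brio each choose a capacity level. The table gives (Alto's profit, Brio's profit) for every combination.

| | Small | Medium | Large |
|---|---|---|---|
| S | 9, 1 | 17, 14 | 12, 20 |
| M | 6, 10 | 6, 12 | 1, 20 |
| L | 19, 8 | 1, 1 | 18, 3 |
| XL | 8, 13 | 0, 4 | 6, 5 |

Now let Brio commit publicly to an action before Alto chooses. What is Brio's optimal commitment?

Medium

Backward induction with Brio moving first.
- Small: Alto compares 9, 6, 19, 8 and picks L; Brio would get 8.
- Medium: Alto compares 17, 6, 1, 0 and picks S; Brio would get 14.
- Large: Alto compares 12, 1, 18, 6 and picks L; Brio would get 3.
Brio's induced payoffs are 8, 14, 3, so Brio commits to Medium. Subgame-perfect outcome: (S, Medium) with payoffs (17, 14).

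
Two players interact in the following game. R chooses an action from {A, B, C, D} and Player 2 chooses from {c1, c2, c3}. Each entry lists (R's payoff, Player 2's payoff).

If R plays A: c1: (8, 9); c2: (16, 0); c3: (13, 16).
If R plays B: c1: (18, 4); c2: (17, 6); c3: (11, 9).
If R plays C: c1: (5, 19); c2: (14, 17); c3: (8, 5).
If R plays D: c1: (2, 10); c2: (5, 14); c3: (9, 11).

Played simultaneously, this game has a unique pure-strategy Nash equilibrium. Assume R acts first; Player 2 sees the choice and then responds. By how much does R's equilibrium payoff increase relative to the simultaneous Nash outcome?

Backward induction with R moving first.
- A → Player 2 plays c3 (best of 9, 0, 16); R gets 13.
- B → Player 2 plays c3 (best of 4, 6, 9); R gets 11.
- C → Player 2 plays c1 (best of 19, 17, 5); R gets 5.
- D → Player 2 plays c2 (best of 10, 14, 11); R gets 5.
Maximizing over 13, 11, 5, 5, R chooses A. Subgame-perfect outcome: (A, c3) with payoffs (13, 16).
Now find the simultaneous Nash equilibrium.
R's best replies: c1→B; c2→B; c3→A.
Player 2's best replies: A→c3; B→c3; C→c1; D→c2.
The unique mutual best reply is (A, c3), giving (13, 16).
R's commitment gain: 13 − 13 = 0.

0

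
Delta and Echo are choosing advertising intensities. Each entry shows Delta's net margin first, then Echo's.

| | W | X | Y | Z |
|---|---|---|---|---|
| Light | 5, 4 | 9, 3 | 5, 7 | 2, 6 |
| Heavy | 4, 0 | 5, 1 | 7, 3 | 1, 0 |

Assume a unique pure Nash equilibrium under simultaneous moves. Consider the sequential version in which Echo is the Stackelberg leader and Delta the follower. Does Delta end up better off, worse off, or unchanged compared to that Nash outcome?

Solve by backward induction (Echo leads).
- W → Delta plays Light (best of 5, 4); Echo gets 4.
- X → Delta plays Light (best of 9, 5); Echo gets 3.
- Y → Delta plays Heavy (best of 5, 7); Echo gets 3.
- Z → Delta plays Light (best of 2, 1); Echo gets 6.
Maximizing over 4, 3, 3, 6, Echo chooses Z. Subgame-perfect outcome: (Light, Z) with payoffs (2, 6).
For the simultaneous game, intersect best replies.
Delta's best replies: W→Light; X→Light; Y→Heavy; Z→Light.
Echo's best replies: Light→Y; Heavy→Y.
Only (Heavy, Y) has each player best-responding; Nash payoffs (7, 3).
Delta earns 2 sequentially versus 7 at the Nash outcome: worse off.

worse off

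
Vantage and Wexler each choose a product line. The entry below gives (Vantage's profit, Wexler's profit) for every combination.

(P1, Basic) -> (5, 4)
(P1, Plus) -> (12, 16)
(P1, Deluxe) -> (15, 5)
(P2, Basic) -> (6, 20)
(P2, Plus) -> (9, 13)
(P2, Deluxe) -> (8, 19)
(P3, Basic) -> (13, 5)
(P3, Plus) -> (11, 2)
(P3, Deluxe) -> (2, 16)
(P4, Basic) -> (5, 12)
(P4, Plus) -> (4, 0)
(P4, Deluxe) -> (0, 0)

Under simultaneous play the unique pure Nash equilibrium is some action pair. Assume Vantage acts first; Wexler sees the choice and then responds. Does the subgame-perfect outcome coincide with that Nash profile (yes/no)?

Wexler best-responds to each possible Vantage move:
- P1 → Wexler plays Plus (best of 4, 16, 5); Vantage gets 12.
- P2 → Wexler plays Basic (best of 20, 13, 19); Vantage gets 6.
- P3 → Wexler plays Deluxe (best of 5, 2, 16); Vantage gets 2.
- P4 → Wexler plays Basic (best of 12, 0, 0); Vantage gets 5.
Among 12, 6, 2, 5, the best is 12 at P1. Subgame-perfect outcome: (P1, Plus) with payoffs (12, 16).
For the simultaneous game, intersect best replies.
Vantage's best replies: Basic→P3; Plus→P1; Deluxe→P1.
Wexler's best replies: P1→Plus; P2→Basic; P3→Deluxe; P4→Basic.
Only (P1, Plus) has each player best-responding; Nash payoffs (12, 16).
Sequential outcome (P1, Plus) coincides with the Nash profile (P1, Plus).

yes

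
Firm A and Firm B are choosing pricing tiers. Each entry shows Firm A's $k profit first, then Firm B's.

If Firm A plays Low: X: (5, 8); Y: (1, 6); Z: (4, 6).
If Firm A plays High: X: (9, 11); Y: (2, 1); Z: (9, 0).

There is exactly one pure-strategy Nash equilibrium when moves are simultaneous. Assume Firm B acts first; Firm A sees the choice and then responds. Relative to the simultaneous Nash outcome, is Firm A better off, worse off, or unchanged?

unchanged

Backward induction with Firm B moving first.
- X → Firm A plays High (best of 5, 9); Firm B gets 11.
- Y → Firm A plays High (best of 1, 2); Firm B gets 1.
- Z → Firm A plays High (best of 4, 9); Firm B gets 0.
Among 11, 1, 0, the best is 11 at X. Subgame-perfect outcome: (High, X) with payoffs (9, 11).
For the simultaneous game, intersect best replies.
Firm A's best replies: X→High; Y→High; Z→High.
Firm B's best replies: Low→X; High→X.
The unique mutual best reply is (High, X), giving (9, 11).
Firm A earns 9 sequentially versus 9 at the Nash outcome: unchanged.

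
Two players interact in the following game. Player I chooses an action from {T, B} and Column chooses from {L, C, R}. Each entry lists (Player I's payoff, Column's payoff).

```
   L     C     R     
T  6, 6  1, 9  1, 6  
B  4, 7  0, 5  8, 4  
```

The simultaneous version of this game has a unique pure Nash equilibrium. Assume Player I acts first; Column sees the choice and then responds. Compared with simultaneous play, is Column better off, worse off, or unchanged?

Solve by backward induction (Player I leads).
- T → Column plays C (best of 6, 9, 6); Player I gets 1.
- B → Column plays L (best of 7, 5, 4); Player I gets 4.
Player I's induced payoffs are 1, 4, so Player I commits to B. Subgame-perfect outcome: (B, L) with payoffs (4, 7).
For the simultaneous game, intersect best replies.
Player I's best replies: L→T; C→T; R→B.
Column's best replies: T→C; B→L.
Only (T, C) has each player best-responding; Nash payoffs (1, 9).
Column earns 7 sequentially versus 9 at the Nash outcome: worse off.

worse off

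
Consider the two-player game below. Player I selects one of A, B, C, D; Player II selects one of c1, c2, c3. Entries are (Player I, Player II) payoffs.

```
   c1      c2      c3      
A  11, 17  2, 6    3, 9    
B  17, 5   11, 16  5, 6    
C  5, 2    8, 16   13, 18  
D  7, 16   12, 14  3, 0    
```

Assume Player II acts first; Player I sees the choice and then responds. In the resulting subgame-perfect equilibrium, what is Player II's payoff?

18

Player I best-responds to each possible Player II move:
- c1: BR = B, leader payoff 5.
- c2: BR = D, leader payoff 14.
- c3: BR = C, leader payoff 18.
Player II's induced payoffs are 5, 14, 18, so Player II commits to c3. Subgame-perfect outcome: (C, c3) with payoffs (13, 18).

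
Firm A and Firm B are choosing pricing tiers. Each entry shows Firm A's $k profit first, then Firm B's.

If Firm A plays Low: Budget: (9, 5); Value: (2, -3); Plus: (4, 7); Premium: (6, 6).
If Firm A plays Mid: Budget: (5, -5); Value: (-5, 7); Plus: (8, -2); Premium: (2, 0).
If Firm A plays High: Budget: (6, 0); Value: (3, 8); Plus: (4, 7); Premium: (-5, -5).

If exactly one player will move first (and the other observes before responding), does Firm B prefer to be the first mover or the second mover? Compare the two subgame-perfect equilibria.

first

If Firm A leads: Firm B's best replies are Low→Plus, Mid→Value, High→Value; Firm A's induced payoffs 4, -5, 3; outcome (Low, Plus), payoffs (4, 7).
If Firm B leads: Firm A's best replies are Budget→Low, Value→High, Plus→Mid, Premium→Low; Firm B's induced payoffs 5, 8, -2, 6; outcome (High, Value), payoffs (3, 8).
Firm B gets 8 moving first and 7 moving second, so Firm B prefers to move first.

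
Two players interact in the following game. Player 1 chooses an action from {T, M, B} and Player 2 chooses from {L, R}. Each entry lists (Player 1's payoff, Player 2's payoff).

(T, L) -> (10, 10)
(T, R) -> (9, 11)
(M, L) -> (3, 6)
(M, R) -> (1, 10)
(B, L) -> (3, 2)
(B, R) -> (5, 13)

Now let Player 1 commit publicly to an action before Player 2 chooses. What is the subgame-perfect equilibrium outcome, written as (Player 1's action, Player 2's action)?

(T, R)

Backward induction with Player 1 moving first.
- T: BR = R, leader payoff 9.
- M: BR = R, leader payoff 1.
- B: BR = R, leader payoff 5.
Player 1's induced payoffs are 9, 1, 5, so Player 1 commits to T. Subgame-perfect outcome: (T, R) with payoffs (9, 11).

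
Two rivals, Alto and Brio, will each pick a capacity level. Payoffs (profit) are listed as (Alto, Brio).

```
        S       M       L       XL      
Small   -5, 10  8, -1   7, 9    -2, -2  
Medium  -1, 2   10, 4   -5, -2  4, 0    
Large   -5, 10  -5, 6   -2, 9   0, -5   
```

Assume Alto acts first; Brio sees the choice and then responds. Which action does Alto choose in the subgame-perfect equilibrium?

Brio best-responds to each possible Alto move:
- Small → Brio plays S (best of 10, -1, 9, -2); Alto gets -5.
- Medium → Brio plays M (best of 2, 4, -2, 0); Alto gets 10.
- Large → Brio plays S (best of 10, 6, 9, -5); Alto gets -5.
Among -5, 10, -5, the best is 10 at Medium. Subgame-perfect outcome: (Medium, M) with payoffs (10, 4).

Medium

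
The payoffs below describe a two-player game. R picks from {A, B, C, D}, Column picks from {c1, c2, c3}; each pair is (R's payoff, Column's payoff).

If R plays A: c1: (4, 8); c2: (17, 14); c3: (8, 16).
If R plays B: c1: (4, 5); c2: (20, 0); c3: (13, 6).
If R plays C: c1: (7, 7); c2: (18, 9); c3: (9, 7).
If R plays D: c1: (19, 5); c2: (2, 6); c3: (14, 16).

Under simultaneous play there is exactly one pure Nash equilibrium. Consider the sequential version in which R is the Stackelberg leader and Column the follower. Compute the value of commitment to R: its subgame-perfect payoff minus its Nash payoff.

4

Solve by backward induction (R leads).
- A: Column compares 8, 14, 16 and picks c3; R would get 8.
- B: Column compares 5, 0, 6 and picks c3; R would get 13.
- C: Column compares 7, 9, 7 and picks c2; R would get 18.
- D: Column compares 5, 6, 16 and picks c3; R would get 14.
R's induced payoffs are 8, 13, 18, 14, so R commits to C. Subgame-perfect outcome: (C, c2) with payoffs (18, 9).
Under simultaneous play:
R's best replies: c1→D; c2→B; c3→D.
Column's best replies: A→c3; B→c3; C→c2; D→c3.
The unique mutual best reply is (D, c3), giving (14, 16).
R's commitment gain: 18 − 14 = 4.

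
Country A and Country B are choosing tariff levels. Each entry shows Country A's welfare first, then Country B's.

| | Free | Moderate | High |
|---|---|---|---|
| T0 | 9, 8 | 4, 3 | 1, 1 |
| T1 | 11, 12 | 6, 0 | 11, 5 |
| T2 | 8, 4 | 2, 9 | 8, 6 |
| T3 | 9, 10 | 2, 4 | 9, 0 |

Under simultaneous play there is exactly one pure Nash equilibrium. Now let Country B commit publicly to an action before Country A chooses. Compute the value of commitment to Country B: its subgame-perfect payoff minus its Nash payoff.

Backward induction with Country B moving first.
- Free: BR = T1, leader payoff 12.
- Moderate: BR = T1, leader payoff 0.
- High: BR = T1, leader payoff 5.
Country B's induced payoffs are 12, 0, 5, so Country B commits to Free. Subgame-perfect outcome: (T1, Free) with payoffs (11, 12).
Now find the simultaneous Nash equilibrium.
Country A's best replies: Free→T1; Moderate→T1; High→T1.
Country B's best replies: T0→Free; T1→Free; T2→Moderate; T3→Free.
The unique mutual best reply is (T1, Free), giving (11, 12).
Country B's commitment gain: 12 − 12 = 0.

0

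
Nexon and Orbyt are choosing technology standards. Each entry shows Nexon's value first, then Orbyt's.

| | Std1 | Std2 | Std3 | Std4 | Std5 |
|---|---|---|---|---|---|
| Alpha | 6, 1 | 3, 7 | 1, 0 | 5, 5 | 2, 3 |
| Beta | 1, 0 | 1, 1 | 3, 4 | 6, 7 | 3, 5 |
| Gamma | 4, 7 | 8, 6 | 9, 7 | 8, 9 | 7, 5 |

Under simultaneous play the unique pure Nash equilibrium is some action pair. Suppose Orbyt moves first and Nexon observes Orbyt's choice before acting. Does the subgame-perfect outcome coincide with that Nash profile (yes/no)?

yes

Nexon best-responds to each possible Orbyt move:
- Std1: Nexon compares 6, 1, 4 and picks Alpha; Orbyt would get 1.
- Std2: Nexon compares 3, 1, 8 and picks Gamma; Orbyt would get 6.
- Std3: Nexon compares 1, 3, 9 and picks Gamma; Orbyt would get 7.
- Std4: Nexon compares 5, 6, 8 and picks Gamma; Orbyt would get 9.
- Std5: Nexon compares 2, 3, 7 and picks Gamma; Orbyt would get 5.
Among 1, 6, 7, 9, 5, the best is 9 at Std4. Subgame-perfect outcome: (Gamma, Std4) with payoffs (8, 9).
Now find the simultaneous Nash equilibrium.
Nexon's best replies: Std1→Alpha; Std2→Gamma; Std3→Gamma; Std4→Gamma; Std5→Gamma.
Orbyt's best replies: Alpha→Std2; Beta→Std4; Gamma→Std4.
Only (Gamma, Std4) has each player best-responding; Nash payoffs (8, 9).
Sequential outcome (Gamma, Std4) coincides with the Nash profile (Gamma, Std4).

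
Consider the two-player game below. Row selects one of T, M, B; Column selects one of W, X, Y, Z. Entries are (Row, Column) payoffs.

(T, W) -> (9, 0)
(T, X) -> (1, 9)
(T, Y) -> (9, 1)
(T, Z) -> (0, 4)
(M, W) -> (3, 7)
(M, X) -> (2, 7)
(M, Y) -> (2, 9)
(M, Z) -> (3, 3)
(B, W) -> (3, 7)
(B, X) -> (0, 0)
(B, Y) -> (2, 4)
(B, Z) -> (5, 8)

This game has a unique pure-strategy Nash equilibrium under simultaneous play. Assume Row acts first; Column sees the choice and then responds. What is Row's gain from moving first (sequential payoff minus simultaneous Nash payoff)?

0

Backward induction with Row moving first.
- T: BR = X, leader payoff 1.
- M: BR = Y, leader payoff 2.
- B: BR = Z, leader payoff 5.
Among 1, 2, 5, the best is 5 at B. Subgame-perfect outcome: (B, Z) with payoffs (5, 8).
For the simultaneous game, intersect best replies.
Row's best replies: W→T; X→M; Y→T; Z→B.
Column's best replies: T→X; M→Y; B→Z.
The unique mutual best reply is (B, Z), giving (5, 8).
Row's commitment gain: 5 − 5 = 0.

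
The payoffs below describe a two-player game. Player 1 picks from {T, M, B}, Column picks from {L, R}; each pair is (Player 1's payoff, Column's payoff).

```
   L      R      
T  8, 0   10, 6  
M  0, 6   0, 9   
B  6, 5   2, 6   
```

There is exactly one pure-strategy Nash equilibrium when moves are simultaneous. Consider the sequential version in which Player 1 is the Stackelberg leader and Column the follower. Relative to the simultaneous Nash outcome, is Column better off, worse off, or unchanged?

Backward induction with Player 1 moving first.
- T: BR = R, leader payoff 10.
- M: BR = R, leader payoff 0.
- B: BR = R, leader payoff 2.
Among 10, 0, 2, the best is 10 at T. Subgame-perfect outcome: (T, R) with payoffs (10, 6).
Under simultaneous play:
Player 1's best replies: L→T; R→T.
Column's best replies: T→R; M→R; B→R.
Only (T, R) has each player best-responding; Nash payoffs (10, 6).
Column earns 6 sequentially versus 6 at the Nash outcome: unchanged.

unchanged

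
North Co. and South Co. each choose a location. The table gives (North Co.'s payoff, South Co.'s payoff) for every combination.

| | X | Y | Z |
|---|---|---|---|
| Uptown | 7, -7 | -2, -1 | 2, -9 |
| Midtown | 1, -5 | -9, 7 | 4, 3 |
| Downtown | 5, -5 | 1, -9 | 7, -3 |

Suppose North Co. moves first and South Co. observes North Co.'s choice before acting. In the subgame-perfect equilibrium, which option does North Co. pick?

Downtown

Backward induction with North Co. moving first.
- Uptown → South Co. plays Y (best of -7, -1, -9); North Co. gets -2.
- Midtown → South Co. plays Y (best of -5, 7, 3); North Co. gets -9.
- Downtown → South Co. plays Z (best of -5, -9, -3); North Co. gets 7.
Among -2, -9, 7, the best is 7 at Downtown. Subgame-perfect outcome: (Downtown, Z) with payoffs (7, -3).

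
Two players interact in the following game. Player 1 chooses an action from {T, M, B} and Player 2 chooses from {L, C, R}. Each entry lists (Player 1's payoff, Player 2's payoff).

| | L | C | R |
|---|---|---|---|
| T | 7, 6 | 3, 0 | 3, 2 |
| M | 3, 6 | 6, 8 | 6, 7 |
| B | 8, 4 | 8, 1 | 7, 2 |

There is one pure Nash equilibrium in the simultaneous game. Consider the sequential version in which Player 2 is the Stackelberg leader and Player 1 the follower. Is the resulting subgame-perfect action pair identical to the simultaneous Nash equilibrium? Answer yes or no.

yes

Player 1 best-responds to each possible Player 2 move:
- L → Player 1 plays B (best of 7, 3, 8); Player 2 gets 4.
- C → Player 1 plays B (best of 3, 6, 8); Player 2 gets 1.
- R → Player 1 plays B (best of 3, 6, 7); Player 2 gets 2.
Among 4, 1, 2, the best is 4 at L. Subgame-perfect outcome: (B, L) with payoffs (8, 4).
For the simultaneous game, intersect best replies.
Player 1's best replies: L→B; C→B; R→B.
Player 2's best replies: T→L; M→C; B→L.
The unique mutual best reply is (B, L), giving (8, 4).
Sequential outcome (B, L) coincides with the Nash profile (B, L).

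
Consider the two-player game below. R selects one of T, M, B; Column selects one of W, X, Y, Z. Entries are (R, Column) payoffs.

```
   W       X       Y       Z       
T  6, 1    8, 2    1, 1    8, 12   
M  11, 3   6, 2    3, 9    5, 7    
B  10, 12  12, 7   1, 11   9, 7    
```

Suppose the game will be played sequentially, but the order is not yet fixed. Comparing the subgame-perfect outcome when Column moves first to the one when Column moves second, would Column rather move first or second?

second

If R leads: Column's best replies are T→Z, M→Y, B→W; R's induced payoffs 8, 3, 10; outcome (B, W), payoffs (10, 12).
If Column leads: R's best replies are W→M, X→B, Y→M, Z→B; Column's induced payoffs 3, 7, 9, 7; outcome (M, Y), payoffs (3, 9).
Column gets 9 moving first and 12 moving second, so Column prefers to move second.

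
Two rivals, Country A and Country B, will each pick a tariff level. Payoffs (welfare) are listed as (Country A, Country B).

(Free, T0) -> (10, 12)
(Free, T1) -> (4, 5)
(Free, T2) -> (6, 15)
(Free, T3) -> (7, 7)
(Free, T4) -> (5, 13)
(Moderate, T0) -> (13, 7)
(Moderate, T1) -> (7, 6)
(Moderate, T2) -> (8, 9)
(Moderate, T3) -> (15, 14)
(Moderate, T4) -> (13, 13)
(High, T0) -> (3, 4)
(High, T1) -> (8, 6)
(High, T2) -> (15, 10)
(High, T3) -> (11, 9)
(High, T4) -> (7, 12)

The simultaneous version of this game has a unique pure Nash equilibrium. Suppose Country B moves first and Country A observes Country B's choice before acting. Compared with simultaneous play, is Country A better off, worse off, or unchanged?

unchanged

Solve by backward induction (Country B leads).
- T0: Country A compares 10, 13, 3 and picks Moderate; Country B would get 7.
- T1: Country A compares 4, 7, 8 and picks High; Country B would get 6.
- T2: Country A compares 6, 8, 15 and picks High; Country B would get 10.
- T3: Country A compares 7, 15, 11 and picks Moderate; Country B would get 14.
- T4: Country A compares 5, 13, 7 and picks Moderate; Country B would get 13.
Country B's induced payoffs are 7, 6, 10, 14, 13, so Country B commits to T3. Subgame-perfect outcome: (Moderate, T3) with payoffs (15, 14).
Now find the simultaneous Nash equilibrium.
Country A's best replies: T0→Moderate; T1→High; T2→High; T3→Moderate; T4→Moderate.
Country B's best replies: Free→T2; Moderate→T3; High→T4.
Only (Moderate, T3) has each player best-responding; Nash payoffs (15, 14).
Country A earns 15 sequentially versus 15 at the Nash outcome: unchanged.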